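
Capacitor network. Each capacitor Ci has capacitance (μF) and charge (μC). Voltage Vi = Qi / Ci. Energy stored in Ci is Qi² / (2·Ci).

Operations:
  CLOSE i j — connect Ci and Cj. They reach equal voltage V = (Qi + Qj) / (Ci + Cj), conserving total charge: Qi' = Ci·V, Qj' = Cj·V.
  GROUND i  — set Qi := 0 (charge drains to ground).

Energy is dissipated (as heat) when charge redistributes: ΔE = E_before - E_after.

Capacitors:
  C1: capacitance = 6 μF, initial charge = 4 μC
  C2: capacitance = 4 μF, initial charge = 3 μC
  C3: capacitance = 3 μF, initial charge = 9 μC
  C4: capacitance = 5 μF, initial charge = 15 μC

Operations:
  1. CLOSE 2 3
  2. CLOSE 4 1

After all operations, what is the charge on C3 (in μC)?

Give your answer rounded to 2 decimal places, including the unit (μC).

Initial: C1(6μF, Q=4μC, V=0.67V), C2(4μF, Q=3μC, V=0.75V), C3(3μF, Q=9μC, V=3.00V), C4(5μF, Q=15μC, V=3.00V)
Op 1: CLOSE 2-3: Q_total=12.00, C_total=7.00, V=1.71; Q2=6.86, Q3=5.14; dissipated=4.339
Op 2: CLOSE 4-1: Q_total=19.00, C_total=11.00, V=1.73; Q4=8.64, Q1=10.36; dissipated=7.424
Final charges: Q1=10.36, Q2=6.86, Q3=5.14, Q4=8.64

Answer: 5.14 μC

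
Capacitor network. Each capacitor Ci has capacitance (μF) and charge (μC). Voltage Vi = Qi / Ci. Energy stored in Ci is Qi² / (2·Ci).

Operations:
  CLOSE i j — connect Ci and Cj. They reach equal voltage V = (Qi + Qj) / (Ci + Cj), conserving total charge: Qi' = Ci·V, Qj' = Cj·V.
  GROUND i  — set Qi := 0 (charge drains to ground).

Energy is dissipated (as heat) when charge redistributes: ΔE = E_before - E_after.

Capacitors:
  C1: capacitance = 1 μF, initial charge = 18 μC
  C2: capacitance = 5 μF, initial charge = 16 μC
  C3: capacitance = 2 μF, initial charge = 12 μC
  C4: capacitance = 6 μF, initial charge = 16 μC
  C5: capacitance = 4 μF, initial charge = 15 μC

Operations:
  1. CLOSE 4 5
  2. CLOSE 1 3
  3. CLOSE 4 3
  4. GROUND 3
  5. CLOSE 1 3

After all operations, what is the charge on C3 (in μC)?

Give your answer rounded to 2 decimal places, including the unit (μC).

Initial: C1(1μF, Q=18μC, V=18.00V), C2(5μF, Q=16μC, V=3.20V), C3(2μF, Q=12μC, V=6.00V), C4(6μF, Q=16μC, V=2.67V), C5(4μF, Q=15μC, V=3.75V)
Op 1: CLOSE 4-5: Q_total=31.00, C_total=10.00, V=3.10; Q4=18.60, Q5=12.40; dissipated=1.408
Op 2: CLOSE 1-3: Q_total=30.00, C_total=3.00, V=10.00; Q1=10.00, Q3=20.00; dissipated=48.000
Op 3: CLOSE 4-3: Q_total=38.60, C_total=8.00, V=4.83; Q4=28.95, Q3=9.65; dissipated=35.708
Op 4: GROUND 3: Q3=0; energy lost=23.281
Op 5: CLOSE 1-3: Q_total=10.00, C_total=3.00, V=3.33; Q1=3.33, Q3=6.67; dissipated=33.333
Final charges: Q1=3.33, Q2=16.00, Q3=6.67, Q4=28.95, Q5=12.40

Answer: 6.67 μC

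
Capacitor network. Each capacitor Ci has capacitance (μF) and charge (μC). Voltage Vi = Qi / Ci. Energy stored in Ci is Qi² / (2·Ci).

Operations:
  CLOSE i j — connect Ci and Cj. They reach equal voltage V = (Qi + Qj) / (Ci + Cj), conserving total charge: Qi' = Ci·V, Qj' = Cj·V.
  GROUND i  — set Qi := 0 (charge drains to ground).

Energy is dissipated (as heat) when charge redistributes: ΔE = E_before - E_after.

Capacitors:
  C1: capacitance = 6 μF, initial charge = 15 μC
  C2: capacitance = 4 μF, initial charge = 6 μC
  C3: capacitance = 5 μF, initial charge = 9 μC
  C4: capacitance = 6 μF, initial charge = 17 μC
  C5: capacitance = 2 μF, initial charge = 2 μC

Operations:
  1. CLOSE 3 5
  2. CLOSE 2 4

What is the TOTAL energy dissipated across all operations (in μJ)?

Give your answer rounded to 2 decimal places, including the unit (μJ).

Answer: 2.59 μJ

Derivation:
Initial: C1(6μF, Q=15μC, V=2.50V), C2(4μF, Q=6μC, V=1.50V), C3(5μF, Q=9μC, V=1.80V), C4(6μF, Q=17μC, V=2.83V), C5(2μF, Q=2μC, V=1.00V)
Op 1: CLOSE 3-5: Q_total=11.00, C_total=7.00, V=1.57; Q3=7.86, Q5=3.14; dissipated=0.457
Op 2: CLOSE 2-4: Q_total=23.00, C_total=10.00, V=2.30; Q2=9.20, Q4=13.80; dissipated=2.133
Total dissipated: 2.590 μJ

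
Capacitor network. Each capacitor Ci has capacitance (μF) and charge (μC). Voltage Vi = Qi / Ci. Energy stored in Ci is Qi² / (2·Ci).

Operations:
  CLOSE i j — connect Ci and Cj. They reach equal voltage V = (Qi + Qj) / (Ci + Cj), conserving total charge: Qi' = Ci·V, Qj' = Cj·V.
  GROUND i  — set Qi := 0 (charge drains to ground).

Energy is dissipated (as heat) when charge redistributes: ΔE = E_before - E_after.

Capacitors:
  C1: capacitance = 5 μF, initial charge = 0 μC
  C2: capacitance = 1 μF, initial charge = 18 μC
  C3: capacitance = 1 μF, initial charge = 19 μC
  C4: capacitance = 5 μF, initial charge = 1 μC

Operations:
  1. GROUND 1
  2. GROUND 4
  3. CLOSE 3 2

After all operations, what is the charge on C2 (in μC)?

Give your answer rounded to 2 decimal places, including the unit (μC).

Initial: C1(5μF, Q=0μC, V=0.00V), C2(1μF, Q=18μC, V=18.00V), C3(1μF, Q=19μC, V=19.00V), C4(5μF, Q=1μC, V=0.20V)
Op 1: GROUND 1: Q1=0; energy lost=0.000
Op 2: GROUND 4: Q4=0; energy lost=0.100
Op 3: CLOSE 3-2: Q_total=37.00, C_total=2.00, V=18.50; Q3=18.50, Q2=18.50; dissipated=0.250
Final charges: Q1=0.00, Q2=18.50, Q3=18.50, Q4=0.00

Answer: 18.50 μC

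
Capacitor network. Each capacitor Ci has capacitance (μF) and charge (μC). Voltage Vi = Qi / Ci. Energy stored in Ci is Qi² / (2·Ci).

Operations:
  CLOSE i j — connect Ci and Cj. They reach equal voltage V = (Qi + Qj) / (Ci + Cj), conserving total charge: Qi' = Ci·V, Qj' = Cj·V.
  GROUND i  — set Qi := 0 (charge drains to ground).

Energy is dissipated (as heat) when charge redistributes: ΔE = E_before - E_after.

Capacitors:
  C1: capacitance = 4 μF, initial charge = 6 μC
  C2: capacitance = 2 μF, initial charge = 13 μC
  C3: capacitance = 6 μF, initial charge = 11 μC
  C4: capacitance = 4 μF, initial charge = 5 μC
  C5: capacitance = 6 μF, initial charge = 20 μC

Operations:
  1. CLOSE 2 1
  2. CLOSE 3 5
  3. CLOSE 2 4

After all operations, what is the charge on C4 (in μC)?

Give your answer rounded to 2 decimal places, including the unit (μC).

Answer: 7.56 μC

Derivation:
Initial: C1(4μF, Q=6μC, V=1.50V), C2(2μF, Q=13μC, V=6.50V), C3(6μF, Q=11μC, V=1.83V), C4(4μF, Q=5μC, V=1.25V), C5(6μF, Q=20μC, V=3.33V)
Op 1: CLOSE 2-1: Q_total=19.00, C_total=6.00, V=3.17; Q2=6.33, Q1=12.67; dissipated=16.667
Op 2: CLOSE 3-5: Q_total=31.00, C_total=12.00, V=2.58; Q3=15.50, Q5=15.50; dissipated=3.375
Op 3: CLOSE 2-4: Q_total=11.33, C_total=6.00, V=1.89; Q2=3.78, Q4=7.56; dissipated=2.449
Final charges: Q1=12.67, Q2=3.78, Q3=15.50, Q4=7.56, Q5=15.50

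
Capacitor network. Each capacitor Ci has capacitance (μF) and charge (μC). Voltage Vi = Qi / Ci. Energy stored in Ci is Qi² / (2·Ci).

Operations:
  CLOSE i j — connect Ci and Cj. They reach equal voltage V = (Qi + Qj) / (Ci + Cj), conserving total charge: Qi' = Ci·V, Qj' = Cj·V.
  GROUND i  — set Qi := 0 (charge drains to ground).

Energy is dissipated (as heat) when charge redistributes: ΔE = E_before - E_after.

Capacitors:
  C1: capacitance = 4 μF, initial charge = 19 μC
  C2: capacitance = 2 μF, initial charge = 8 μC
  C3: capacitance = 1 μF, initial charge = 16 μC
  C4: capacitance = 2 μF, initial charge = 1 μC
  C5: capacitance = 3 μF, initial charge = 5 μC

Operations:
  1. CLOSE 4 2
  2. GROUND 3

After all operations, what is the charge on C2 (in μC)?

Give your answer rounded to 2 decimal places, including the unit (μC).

Answer: 4.50 μC

Derivation:
Initial: C1(4μF, Q=19μC, V=4.75V), C2(2μF, Q=8μC, V=4.00V), C3(1μF, Q=16μC, V=16.00V), C4(2μF, Q=1μC, V=0.50V), C5(3μF, Q=5μC, V=1.67V)
Op 1: CLOSE 4-2: Q_total=9.00, C_total=4.00, V=2.25; Q4=4.50, Q2=4.50; dissipated=6.125
Op 2: GROUND 3: Q3=0; energy lost=128.000
Final charges: Q1=19.00, Q2=4.50, Q3=0.00, Q4=4.50, Q5=5.00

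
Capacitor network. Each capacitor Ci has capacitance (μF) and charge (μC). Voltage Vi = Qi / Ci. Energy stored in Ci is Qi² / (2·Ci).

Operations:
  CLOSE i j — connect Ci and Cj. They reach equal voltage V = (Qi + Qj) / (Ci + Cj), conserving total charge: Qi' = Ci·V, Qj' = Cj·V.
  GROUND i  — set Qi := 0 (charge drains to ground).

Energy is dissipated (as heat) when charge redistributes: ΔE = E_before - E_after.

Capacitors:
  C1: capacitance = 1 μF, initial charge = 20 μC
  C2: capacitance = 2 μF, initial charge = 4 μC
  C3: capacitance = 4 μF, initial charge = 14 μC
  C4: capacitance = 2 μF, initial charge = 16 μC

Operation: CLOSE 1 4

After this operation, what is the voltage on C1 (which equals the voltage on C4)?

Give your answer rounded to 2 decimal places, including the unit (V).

Initial: C1(1μF, Q=20μC, V=20.00V), C2(2μF, Q=4μC, V=2.00V), C3(4μF, Q=14μC, V=3.50V), C4(2μF, Q=16μC, V=8.00V)
Op 1: CLOSE 1-4: Q_total=36.00, C_total=3.00, V=12.00; Q1=12.00, Q4=24.00; dissipated=48.000

Answer: 12.00 V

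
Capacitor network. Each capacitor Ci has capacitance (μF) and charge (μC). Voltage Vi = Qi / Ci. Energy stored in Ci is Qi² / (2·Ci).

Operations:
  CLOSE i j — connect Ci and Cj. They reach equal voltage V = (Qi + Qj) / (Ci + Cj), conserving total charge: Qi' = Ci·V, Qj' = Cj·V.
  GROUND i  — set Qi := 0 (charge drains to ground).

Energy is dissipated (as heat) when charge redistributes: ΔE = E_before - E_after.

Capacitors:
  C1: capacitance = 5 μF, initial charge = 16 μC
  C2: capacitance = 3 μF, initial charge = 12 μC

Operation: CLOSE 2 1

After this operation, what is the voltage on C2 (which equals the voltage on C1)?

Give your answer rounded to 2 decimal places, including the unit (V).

Answer: 3.50 V

Derivation:
Initial: C1(5μF, Q=16μC, V=3.20V), C2(3μF, Q=12μC, V=4.00V)
Op 1: CLOSE 2-1: Q_total=28.00, C_total=8.00, V=3.50; Q2=10.50, Q1=17.50; dissipated=0.600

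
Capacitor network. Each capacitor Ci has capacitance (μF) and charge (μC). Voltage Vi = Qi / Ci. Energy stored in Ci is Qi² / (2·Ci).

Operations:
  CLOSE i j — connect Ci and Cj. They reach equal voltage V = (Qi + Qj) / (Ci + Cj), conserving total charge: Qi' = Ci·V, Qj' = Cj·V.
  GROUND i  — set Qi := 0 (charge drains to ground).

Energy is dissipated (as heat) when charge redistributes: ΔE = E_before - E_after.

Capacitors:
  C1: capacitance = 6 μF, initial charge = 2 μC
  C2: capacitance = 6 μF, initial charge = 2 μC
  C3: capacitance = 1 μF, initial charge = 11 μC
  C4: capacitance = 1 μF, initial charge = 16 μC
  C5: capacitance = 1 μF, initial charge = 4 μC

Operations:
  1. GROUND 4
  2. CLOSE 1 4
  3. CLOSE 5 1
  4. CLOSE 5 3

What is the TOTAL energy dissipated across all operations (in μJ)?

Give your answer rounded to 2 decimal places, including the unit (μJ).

Answer: 159.89 μJ

Derivation:
Initial: C1(6μF, Q=2μC, V=0.33V), C2(6μF, Q=2μC, V=0.33V), C3(1μF, Q=11μC, V=11.00V), C4(1μF, Q=16μC, V=16.00V), C5(1μF, Q=4μC, V=4.00V)
Op 1: GROUND 4: Q4=0; energy lost=128.000
Op 2: CLOSE 1-4: Q_total=2.00, C_total=7.00, V=0.29; Q1=1.71, Q4=0.29; dissipated=0.048
Op 3: CLOSE 5-1: Q_total=5.71, C_total=7.00, V=0.82; Q5=0.82, Q1=4.90; dissipated=5.913
Op 4: CLOSE 5-3: Q_total=11.82, C_total=2.00, V=5.91; Q5=5.91, Q3=5.91; dissipated=25.927
Total dissipated: 159.887 μJ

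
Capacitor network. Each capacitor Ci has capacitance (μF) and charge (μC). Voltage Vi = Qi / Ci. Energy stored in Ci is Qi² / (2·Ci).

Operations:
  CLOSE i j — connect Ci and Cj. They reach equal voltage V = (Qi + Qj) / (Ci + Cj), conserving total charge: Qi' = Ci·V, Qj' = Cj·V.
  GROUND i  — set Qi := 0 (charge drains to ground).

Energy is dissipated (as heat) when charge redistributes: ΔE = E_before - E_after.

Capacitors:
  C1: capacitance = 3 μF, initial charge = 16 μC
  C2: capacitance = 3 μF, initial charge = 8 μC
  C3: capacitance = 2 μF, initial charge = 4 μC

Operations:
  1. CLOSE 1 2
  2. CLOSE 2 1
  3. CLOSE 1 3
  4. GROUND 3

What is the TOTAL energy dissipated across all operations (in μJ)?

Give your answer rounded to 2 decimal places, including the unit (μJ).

Answer: 17.97 μJ

Derivation:
Initial: C1(3μF, Q=16μC, V=5.33V), C2(3μF, Q=8μC, V=2.67V), C3(2μF, Q=4μC, V=2.00V)
Op 1: CLOSE 1-2: Q_total=24.00, C_total=6.00, V=4.00; Q1=12.00, Q2=12.00; dissipated=5.333
Op 2: CLOSE 2-1: Q_total=24.00, C_total=6.00, V=4.00; Q2=12.00, Q1=12.00; dissipated=0.000
Op 3: CLOSE 1-3: Q_total=16.00, C_total=5.00, V=3.20; Q1=9.60, Q3=6.40; dissipated=2.400
Op 4: GROUND 3: Q3=0; energy lost=10.240
Total dissipated: 17.973 μJ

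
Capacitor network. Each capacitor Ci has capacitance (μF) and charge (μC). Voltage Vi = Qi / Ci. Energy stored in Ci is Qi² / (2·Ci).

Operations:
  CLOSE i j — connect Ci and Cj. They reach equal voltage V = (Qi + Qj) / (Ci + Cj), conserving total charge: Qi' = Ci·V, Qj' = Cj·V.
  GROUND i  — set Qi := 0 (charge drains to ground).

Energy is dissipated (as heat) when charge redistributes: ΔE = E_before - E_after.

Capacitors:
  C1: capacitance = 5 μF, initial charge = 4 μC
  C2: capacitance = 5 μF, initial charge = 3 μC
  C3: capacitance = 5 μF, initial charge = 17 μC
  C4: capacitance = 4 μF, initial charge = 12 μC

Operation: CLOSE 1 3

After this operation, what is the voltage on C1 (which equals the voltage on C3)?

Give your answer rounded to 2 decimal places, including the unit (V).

Answer: 2.10 V

Derivation:
Initial: C1(5μF, Q=4μC, V=0.80V), C2(5μF, Q=3μC, V=0.60V), C3(5μF, Q=17μC, V=3.40V), C4(4μF, Q=12μC, V=3.00V)
Op 1: CLOSE 1-3: Q_total=21.00, C_total=10.00, V=2.10; Q1=10.50, Q3=10.50; dissipated=8.450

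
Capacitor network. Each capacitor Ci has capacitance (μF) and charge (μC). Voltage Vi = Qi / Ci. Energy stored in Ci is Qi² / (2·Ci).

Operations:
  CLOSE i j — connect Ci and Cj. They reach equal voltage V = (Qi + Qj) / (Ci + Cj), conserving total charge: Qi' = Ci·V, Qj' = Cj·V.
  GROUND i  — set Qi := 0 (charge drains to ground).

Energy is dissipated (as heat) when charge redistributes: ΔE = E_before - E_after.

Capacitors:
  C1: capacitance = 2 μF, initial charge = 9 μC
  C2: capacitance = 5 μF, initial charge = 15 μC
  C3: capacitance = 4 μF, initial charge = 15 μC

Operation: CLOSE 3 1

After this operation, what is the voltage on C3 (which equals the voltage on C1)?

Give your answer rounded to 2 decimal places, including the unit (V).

Initial: C1(2μF, Q=9μC, V=4.50V), C2(5μF, Q=15μC, V=3.00V), C3(4μF, Q=15μC, V=3.75V)
Op 1: CLOSE 3-1: Q_total=24.00, C_total=6.00, V=4.00; Q3=16.00, Q1=8.00; dissipated=0.375

Answer: 4.00 V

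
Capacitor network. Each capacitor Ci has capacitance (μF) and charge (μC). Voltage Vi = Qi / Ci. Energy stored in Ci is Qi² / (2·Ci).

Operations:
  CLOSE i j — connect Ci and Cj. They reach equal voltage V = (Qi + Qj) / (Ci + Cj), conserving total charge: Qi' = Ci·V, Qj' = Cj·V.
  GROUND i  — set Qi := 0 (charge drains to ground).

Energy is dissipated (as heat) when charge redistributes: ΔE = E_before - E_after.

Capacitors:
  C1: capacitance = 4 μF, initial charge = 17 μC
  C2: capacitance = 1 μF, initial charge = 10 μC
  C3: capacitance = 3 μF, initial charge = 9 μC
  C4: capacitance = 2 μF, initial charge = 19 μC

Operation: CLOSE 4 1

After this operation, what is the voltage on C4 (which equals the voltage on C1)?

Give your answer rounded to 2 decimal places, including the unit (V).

Answer: 6.00 V

Derivation:
Initial: C1(4μF, Q=17μC, V=4.25V), C2(1μF, Q=10μC, V=10.00V), C3(3μF, Q=9μC, V=3.00V), C4(2μF, Q=19μC, V=9.50V)
Op 1: CLOSE 4-1: Q_total=36.00, C_total=6.00, V=6.00; Q4=12.00, Q1=24.00; dissipated=18.375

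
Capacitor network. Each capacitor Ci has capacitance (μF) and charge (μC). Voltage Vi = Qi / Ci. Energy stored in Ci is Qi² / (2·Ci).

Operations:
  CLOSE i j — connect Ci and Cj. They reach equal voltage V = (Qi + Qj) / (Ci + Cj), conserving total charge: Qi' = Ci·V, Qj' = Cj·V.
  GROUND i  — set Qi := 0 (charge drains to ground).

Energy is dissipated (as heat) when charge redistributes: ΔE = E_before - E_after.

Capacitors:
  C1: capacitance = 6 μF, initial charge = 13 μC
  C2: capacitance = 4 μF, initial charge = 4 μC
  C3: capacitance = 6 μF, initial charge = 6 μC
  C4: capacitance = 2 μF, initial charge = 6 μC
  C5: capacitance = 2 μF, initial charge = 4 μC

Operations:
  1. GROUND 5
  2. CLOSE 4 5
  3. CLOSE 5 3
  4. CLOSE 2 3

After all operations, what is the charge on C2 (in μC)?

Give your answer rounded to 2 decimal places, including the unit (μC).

Initial: C1(6μF, Q=13μC, V=2.17V), C2(4μF, Q=4μC, V=1.00V), C3(6μF, Q=6μC, V=1.00V), C4(2μF, Q=6μC, V=3.00V), C5(2μF, Q=4μC, V=2.00V)
Op 1: GROUND 5: Q5=0; energy lost=4.000
Op 2: CLOSE 4-5: Q_total=6.00, C_total=4.00, V=1.50; Q4=3.00, Q5=3.00; dissipated=4.500
Op 3: CLOSE 5-3: Q_total=9.00, C_total=8.00, V=1.12; Q5=2.25, Q3=6.75; dissipated=0.188
Op 4: CLOSE 2-3: Q_total=10.75, C_total=10.00, V=1.07; Q2=4.30, Q3=6.45; dissipated=0.019
Final charges: Q1=13.00, Q2=4.30, Q3=6.45, Q4=3.00, Q5=2.25

Answer: 4.30 μC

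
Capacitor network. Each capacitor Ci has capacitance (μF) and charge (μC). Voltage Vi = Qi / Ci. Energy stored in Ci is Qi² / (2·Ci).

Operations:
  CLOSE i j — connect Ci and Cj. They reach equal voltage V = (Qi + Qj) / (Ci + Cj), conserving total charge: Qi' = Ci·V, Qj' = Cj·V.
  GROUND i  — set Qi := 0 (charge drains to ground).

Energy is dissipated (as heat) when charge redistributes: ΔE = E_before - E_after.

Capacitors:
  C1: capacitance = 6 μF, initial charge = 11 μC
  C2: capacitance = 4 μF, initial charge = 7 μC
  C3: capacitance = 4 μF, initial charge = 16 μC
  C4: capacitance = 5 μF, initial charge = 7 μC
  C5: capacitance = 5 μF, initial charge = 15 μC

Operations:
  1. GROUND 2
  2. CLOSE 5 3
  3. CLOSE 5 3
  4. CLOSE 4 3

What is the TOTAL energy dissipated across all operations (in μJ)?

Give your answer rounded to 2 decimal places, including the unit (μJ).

Initial: C1(6μF, Q=11μC, V=1.83V), C2(4μF, Q=7μC, V=1.75V), C3(4μF, Q=16μC, V=4.00V), C4(5μF, Q=7μC, V=1.40V), C5(5μF, Q=15μC, V=3.00V)
Op 1: GROUND 2: Q2=0; energy lost=6.125
Op 2: CLOSE 5-3: Q_total=31.00, C_total=9.00, V=3.44; Q5=17.22, Q3=13.78; dissipated=1.111
Op 3: CLOSE 5-3: Q_total=31.00, C_total=9.00, V=3.44; Q5=17.22, Q3=13.78; dissipated=0.000
Op 4: CLOSE 4-3: Q_total=20.78, C_total=9.00, V=2.31; Q4=11.54, Q3=9.23; dissipated=4.644
Total dissipated: 11.880 μJ

Answer: 11.88 μJ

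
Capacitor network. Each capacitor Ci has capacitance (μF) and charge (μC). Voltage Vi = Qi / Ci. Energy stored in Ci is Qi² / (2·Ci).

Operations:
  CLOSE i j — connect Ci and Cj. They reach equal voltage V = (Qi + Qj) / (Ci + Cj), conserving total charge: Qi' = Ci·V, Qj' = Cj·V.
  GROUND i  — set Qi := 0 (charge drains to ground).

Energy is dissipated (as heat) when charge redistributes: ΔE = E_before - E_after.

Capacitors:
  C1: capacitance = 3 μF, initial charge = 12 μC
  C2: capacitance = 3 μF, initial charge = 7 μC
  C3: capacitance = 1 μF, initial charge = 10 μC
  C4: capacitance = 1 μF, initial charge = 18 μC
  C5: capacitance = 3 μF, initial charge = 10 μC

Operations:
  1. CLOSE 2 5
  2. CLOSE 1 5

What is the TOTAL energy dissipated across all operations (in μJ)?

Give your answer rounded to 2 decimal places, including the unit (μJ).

Initial: C1(3μF, Q=12μC, V=4.00V), C2(3μF, Q=7μC, V=2.33V), C3(1μF, Q=10μC, V=10.00V), C4(1μF, Q=18μC, V=18.00V), C5(3μF, Q=10μC, V=3.33V)
Op 1: CLOSE 2-5: Q_total=17.00, C_total=6.00, V=2.83; Q2=8.50, Q5=8.50; dissipated=0.750
Op 2: CLOSE 1-5: Q_total=20.50, C_total=6.00, V=3.42; Q1=10.25, Q5=10.25; dissipated=1.021
Total dissipated: 1.771 μJ

Answer: 1.77 μJ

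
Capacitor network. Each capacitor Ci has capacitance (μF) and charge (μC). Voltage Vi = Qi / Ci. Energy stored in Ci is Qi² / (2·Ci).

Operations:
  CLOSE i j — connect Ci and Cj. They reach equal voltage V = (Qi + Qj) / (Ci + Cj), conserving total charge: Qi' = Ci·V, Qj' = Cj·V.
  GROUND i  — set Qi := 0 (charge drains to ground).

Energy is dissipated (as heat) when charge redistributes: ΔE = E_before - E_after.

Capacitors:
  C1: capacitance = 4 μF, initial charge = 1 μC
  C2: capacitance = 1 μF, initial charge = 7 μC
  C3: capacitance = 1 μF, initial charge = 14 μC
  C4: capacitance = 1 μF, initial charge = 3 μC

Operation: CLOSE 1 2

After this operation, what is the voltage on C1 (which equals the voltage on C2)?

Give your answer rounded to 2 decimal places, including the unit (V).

Initial: C1(4μF, Q=1μC, V=0.25V), C2(1μF, Q=7μC, V=7.00V), C3(1μF, Q=14μC, V=14.00V), C4(1μF, Q=3μC, V=3.00V)
Op 1: CLOSE 1-2: Q_total=8.00, C_total=5.00, V=1.60; Q1=6.40, Q2=1.60; dissipated=18.225

Answer: 1.60 V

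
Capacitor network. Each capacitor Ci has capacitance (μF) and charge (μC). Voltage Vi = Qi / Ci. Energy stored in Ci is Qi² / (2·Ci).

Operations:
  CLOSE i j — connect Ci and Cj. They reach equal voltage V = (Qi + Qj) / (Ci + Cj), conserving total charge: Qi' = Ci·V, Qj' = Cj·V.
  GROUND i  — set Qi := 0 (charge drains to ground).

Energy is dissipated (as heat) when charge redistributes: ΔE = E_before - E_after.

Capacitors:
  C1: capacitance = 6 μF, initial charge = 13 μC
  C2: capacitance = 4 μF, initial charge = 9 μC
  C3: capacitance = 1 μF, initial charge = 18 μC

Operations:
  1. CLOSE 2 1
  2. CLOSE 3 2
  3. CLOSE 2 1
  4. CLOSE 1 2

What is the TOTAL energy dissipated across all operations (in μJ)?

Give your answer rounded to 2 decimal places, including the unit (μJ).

Initial: C1(6μF, Q=13μC, V=2.17V), C2(4μF, Q=9μC, V=2.25V), C3(1μF, Q=18μC, V=18.00V)
Op 1: CLOSE 2-1: Q_total=22.00, C_total=10.00, V=2.20; Q2=8.80, Q1=13.20; dissipated=0.008
Op 2: CLOSE 3-2: Q_total=26.80, C_total=5.00, V=5.36; Q3=5.36, Q2=21.44; dissipated=99.856
Op 3: CLOSE 2-1: Q_total=34.64, C_total=10.00, V=3.46; Q2=13.86, Q1=20.78; dissipated=11.983
Op 4: CLOSE 1-2: Q_total=34.64, C_total=10.00, V=3.46; Q1=20.78, Q2=13.86; dissipated=0.000
Total dissipated: 111.847 μJ

Answer: 111.85 μJ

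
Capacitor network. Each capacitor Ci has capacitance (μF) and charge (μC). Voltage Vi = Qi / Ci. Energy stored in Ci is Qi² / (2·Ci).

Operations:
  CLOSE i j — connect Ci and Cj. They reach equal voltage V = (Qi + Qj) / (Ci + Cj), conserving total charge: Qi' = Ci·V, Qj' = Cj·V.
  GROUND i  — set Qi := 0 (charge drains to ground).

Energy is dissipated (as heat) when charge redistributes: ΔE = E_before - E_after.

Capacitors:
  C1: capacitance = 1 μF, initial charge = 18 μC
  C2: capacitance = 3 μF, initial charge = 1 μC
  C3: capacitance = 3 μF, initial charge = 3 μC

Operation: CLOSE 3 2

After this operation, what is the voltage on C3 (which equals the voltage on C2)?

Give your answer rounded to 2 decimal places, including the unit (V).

Answer: 0.67 V

Derivation:
Initial: C1(1μF, Q=18μC, V=18.00V), C2(3μF, Q=1μC, V=0.33V), C3(3μF, Q=3μC, V=1.00V)
Op 1: CLOSE 3-2: Q_total=4.00, C_total=6.00, V=0.67; Q3=2.00, Q2=2.00; dissipated=0.333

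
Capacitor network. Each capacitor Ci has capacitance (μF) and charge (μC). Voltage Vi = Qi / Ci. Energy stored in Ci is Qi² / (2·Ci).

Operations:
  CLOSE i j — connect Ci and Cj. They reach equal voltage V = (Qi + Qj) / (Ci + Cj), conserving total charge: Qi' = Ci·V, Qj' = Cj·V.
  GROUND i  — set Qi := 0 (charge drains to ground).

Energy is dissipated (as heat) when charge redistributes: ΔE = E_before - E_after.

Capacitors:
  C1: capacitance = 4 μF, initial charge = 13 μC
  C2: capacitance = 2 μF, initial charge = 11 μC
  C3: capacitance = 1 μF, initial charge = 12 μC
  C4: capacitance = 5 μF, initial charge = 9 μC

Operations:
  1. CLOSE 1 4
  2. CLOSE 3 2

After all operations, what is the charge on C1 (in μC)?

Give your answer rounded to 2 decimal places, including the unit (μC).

Initial: C1(4μF, Q=13μC, V=3.25V), C2(2μF, Q=11μC, V=5.50V), C3(1μF, Q=12μC, V=12.00V), C4(5μF, Q=9μC, V=1.80V)
Op 1: CLOSE 1-4: Q_total=22.00, C_total=9.00, V=2.44; Q1=9.78, Q4=12.22; dissipated=2.336
Op 2: CLOSE 3-2: Q_total=23.00, C_total=3.00, V=7.67; Q3=7.67, Q2=15.33; dissipated=14.083
Final charges: Q1=9.78, Q2=15.33, Q3=7.67, Q4=12.22

Answer: 9.78 μC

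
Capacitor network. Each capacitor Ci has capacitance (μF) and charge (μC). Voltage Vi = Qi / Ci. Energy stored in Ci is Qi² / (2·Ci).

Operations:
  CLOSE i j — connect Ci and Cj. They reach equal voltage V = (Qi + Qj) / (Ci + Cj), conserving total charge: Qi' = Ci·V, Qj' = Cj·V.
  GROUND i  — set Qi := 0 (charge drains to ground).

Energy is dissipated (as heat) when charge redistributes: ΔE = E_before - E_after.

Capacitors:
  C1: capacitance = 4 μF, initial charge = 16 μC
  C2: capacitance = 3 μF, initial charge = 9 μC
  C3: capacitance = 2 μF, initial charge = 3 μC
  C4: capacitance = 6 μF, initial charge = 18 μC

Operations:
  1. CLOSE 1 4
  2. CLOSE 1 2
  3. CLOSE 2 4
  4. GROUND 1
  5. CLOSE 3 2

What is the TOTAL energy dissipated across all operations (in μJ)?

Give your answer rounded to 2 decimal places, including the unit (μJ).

Initial: C1(4μF, Q=16μC, V=4.00V), C2(3μF, Q=9μC, V=3.00V), C3(2μF, Q=3μC, V=1.50V), C4(6μF, Q=18μC, V=3.00V)
Op 1: CLOSE 1-4: Q_total=34.00, C_total=10.00, V=3.40; Q1=13.60, Q4=20.40; dissipated=1.200
Op 2: CLOSE 1-2: Q_total=22.60, C_total=7.00, V=3.23; Q1=12.91, Q2=9.69; dissipated=0.137
Op 3: CLOSE 2-4: Q_total=30.09, C_total=9.00, V=3.34; Q2=10.03, Q4=20.06; dissipated=0.029
Op 4: GROUND 1: Q1=0; energy lost=20.847
Op 5: CLOSE 3-2: Q_total=13.03, C_total=5.00, V=2.61; Q3=5.21, Q2=7.82; dissipated=2.038
Total dissipated: 24.252 μJ

Answer: 24.25 μJ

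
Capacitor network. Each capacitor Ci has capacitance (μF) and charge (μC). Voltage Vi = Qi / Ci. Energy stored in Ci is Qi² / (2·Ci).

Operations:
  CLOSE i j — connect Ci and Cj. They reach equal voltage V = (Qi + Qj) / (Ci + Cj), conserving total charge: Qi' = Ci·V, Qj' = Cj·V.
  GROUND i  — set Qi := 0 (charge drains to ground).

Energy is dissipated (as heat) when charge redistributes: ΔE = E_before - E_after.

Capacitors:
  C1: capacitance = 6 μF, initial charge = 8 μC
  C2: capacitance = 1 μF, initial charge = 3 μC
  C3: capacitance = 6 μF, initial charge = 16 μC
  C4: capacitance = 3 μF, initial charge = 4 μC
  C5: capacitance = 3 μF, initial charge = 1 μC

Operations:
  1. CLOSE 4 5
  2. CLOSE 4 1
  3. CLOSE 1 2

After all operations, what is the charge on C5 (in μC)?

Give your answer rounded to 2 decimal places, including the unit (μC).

Answer: 2.50 μC

Derivation:
Initial: C1(6μF, Q=8μC, V=1.33V), C2(1μF, Q=3μC, V=3.00V), C3(6μF, Q=16μC, V=2.67V), C4(3μF, Q=4μC, V=1.33V), C5(3μF, Q=1μC, V=0.33V)
Op 1: CLOSE 4-5: Q_total=5.00, C_total=6.00, V=0.83; Q4=2.50, Q5=2.50; dissipated=0.750
Op 2: CLOSE 4-1: Q_total=10.50, C_total=9.00, V=1.17; Q4=3.50, Q1=7.00; dissipated=0.250
Op 3: CLOSE 1-2: Q_total=10.00, C_total=7.00, V=1.43; Q1=8.57, Q2=1.43; dissipated=1.440
Final charges: Q1=8.57, Q2=1.43, Q3=16.00, Q4=3.50, Q5=2.50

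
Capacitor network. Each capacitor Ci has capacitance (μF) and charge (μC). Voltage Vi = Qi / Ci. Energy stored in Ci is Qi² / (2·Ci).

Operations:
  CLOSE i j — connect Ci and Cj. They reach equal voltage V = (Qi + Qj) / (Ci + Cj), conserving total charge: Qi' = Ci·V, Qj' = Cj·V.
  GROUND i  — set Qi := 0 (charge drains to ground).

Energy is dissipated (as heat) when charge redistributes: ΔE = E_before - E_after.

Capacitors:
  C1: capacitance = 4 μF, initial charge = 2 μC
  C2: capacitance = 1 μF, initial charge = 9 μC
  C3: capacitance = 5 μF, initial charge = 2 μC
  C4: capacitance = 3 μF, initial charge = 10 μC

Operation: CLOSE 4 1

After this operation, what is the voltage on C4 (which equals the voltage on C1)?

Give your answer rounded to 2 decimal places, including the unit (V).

Answer: 1.71 V

Derivation:
Initial: C1(4μF, Q=2μC, V=0.50V), C2(1μF, Q=9μC, V=9.00V), C3(5μF, Q=2μC, V=0.40V), C4(3μF, Q=10μC, V=3.33V)
Op 1: CLOSE 4-1: Q_total=12.00, C_total=7.00, V=1.71; Q4=5.14, Q1=6.86; dissipated=6.881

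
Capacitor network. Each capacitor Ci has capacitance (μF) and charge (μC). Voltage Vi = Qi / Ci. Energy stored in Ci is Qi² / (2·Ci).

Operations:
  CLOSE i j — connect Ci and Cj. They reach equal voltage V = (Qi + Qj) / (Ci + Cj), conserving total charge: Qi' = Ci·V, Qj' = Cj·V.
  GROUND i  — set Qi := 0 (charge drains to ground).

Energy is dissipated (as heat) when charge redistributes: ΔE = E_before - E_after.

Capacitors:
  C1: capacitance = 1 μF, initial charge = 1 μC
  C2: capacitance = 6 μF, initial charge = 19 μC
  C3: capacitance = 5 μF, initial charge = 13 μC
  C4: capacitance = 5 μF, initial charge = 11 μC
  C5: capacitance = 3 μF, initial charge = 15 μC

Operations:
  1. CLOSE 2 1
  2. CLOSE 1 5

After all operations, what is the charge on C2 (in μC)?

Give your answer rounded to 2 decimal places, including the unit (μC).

Answer: 17.14 μC

Derivation:
Initial: C1(1μF, Q=1μC, V=1.00V), C2(6μF, Q=19μC, V=3.17V), C3(5μF, Q=13μC, V=2.60V), C4(5μF, Q=11μC, V=2.20V), C5(3μF, Q=15μC, V=5.00V)
Op 1: CLOSE 2-1: Q_total=20.00, C_total=7.00, V=2.86; Q2=17.14, Q1=2.86; dissipated=2.012
Op 2: CLOSE 1-5: Q_total=17.86, C_total=4.00, V=4.46; Q1=4.46, Q5=13.39; dissipated=1.722
Final charges: Q1=4.46, Q2=17.14, Q3=13.00, Q4=11.00, Q5=13.39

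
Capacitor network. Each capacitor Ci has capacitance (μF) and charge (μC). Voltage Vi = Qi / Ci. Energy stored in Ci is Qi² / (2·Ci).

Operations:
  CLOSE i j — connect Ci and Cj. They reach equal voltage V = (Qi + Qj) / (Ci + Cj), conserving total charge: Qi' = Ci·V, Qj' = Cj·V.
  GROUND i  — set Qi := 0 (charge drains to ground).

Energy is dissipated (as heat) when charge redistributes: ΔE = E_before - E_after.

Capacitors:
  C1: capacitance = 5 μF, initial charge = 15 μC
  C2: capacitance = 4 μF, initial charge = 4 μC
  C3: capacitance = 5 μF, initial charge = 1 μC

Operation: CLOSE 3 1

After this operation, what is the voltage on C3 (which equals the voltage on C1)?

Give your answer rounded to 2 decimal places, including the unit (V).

Answer: 1.60 V

Derivation:
Initial: C1(5μF, Q=15μC, V=3.00V), C2(4μF, Q=4μC, V=1.00V), C3(5μF, Q=1μC, V=0.20V)
Op 1: CLOSE 3-1: Q_total=16.00, C_total=10.00, V=1.60; Q3=8.00, Q1=8.00; dissipated=9.800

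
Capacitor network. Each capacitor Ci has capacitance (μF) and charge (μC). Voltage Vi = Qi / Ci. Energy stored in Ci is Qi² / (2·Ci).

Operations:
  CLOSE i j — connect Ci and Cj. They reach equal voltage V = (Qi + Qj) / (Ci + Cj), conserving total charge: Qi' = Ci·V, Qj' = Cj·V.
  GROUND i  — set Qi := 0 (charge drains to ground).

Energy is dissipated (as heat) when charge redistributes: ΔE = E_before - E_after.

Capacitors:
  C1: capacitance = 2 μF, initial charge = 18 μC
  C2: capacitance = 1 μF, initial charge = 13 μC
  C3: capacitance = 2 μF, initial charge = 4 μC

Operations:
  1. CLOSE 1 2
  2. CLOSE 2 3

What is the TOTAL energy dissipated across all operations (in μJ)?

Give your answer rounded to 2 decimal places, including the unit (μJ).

Initial: C1(2μF, Q=18μC, V=9.00V), C2(1μF, Q=13μC, V=13.00V), C3(2μF, Q=4μC, V=2.00V)
Op 1: CLOSE 1-2: Q_total=31.00, C_total=3.00, V=10.33; Q1=20.67, Q2=10.33; dissipated=5.333
Op 2: CLOSE 2-3: Q_total=14.33, C_total=3.00, V=4.78; Q2=4.78, Q3=9.56; dissipated=23.148
Total dissipated: 28.481 μJ

Answer: 28.48 μJ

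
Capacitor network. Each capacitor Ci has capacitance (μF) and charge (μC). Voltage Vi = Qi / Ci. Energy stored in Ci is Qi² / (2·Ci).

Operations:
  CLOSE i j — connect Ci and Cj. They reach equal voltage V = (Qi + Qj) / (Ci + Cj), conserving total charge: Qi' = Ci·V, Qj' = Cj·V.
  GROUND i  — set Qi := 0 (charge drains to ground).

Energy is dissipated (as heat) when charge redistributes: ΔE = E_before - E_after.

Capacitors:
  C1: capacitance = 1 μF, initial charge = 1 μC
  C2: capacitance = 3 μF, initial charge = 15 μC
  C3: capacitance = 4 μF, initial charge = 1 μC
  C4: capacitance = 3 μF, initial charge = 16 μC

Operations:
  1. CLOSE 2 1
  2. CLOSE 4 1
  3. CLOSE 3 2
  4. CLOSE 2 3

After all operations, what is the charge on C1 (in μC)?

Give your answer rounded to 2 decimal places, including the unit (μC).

Initial: C1(1μF, Q=1μC, V=1.00V), C2(3μF, Q=15μC, V=5.00V), C3(4μF, Q=1μC, V=0.25V), C4(3μF, Q=16μC, V=5.33V)
Op 1: CLOSE 2-1: Q_total=16.00, C_total=4.00, V=4.00; Q2=12.00, Q1=4.00; dissipated=6.000
Op 2: CLOSE 4-1: Q_total=20.00, C_total=4.00, V=5.00; Q4=15.00, Q1=5.00; dissipated=0.667
Op 3: CLOSE 3-2: Q_total=13.00, C_total=7.00, V=1.86; Q3=7.43, Q2=5.57; dissipated=12.054
Op 4: CLOSE 2-3: Q_total=13.00, C_total=7.00, V=1.86; Q2=5.57, Q3=7.43; dissipated=0.000
Final charges: Q1=5.00, Q2=5.57, Q3=7.43, Q4=15.00

Answer: 5.00 μC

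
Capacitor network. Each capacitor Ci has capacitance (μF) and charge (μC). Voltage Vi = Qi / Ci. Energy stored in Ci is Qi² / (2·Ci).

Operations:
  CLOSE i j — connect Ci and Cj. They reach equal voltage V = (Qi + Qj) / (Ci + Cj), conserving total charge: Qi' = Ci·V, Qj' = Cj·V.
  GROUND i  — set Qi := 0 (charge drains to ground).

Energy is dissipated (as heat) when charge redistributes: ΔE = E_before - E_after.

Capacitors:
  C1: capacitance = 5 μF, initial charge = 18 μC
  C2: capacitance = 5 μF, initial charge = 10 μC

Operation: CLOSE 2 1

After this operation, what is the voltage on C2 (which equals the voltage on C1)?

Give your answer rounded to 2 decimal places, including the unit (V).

Answer: 2.80 V

Derivation:
Initial: C1(5μF, Q=18μC, V=3.60V), C2(5μF, Q=10μC, V=2.00V)
Op 1: CLOSE 2-1: Q_total=28.00, C_total=10.00, V=2.80; Q2=14.00, Q1=14.00; dissipated=3.200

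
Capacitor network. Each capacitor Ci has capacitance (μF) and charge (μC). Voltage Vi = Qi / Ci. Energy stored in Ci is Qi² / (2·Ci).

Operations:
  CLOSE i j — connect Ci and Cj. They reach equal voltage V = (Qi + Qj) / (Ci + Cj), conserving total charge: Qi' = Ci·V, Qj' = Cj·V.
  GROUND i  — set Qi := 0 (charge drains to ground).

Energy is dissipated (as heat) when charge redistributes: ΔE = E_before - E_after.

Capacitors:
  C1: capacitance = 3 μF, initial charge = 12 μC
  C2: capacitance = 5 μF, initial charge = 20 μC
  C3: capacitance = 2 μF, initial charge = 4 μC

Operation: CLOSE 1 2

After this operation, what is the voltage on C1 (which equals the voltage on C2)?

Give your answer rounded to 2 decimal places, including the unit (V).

Initial: C1(3μF, Q=12μC, V=4.00V), C2(5μF, Q=20μC, V=4.00V), C3(2μF, Q=4μC, V=2.00V)
Op 1: CLOSE 1-2: Q_total=32.00, C_total=8.00, V=4.00; Q1=12.00, Q2=20.00; dissipated=0.000

Answer: 4.00 V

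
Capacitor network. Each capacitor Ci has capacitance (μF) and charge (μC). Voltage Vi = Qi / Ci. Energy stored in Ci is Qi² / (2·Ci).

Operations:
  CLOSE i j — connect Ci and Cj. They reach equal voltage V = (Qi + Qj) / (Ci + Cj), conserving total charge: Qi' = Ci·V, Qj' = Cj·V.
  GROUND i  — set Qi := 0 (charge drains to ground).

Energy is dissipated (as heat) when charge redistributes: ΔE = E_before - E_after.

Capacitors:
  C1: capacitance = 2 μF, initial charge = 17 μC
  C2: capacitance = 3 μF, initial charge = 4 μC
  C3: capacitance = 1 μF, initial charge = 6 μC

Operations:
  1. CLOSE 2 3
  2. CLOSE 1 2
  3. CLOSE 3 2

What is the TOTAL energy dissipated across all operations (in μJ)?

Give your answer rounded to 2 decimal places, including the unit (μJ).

Answer: 31.93 μJ

Derivation:
Initial: C1(2μF, Q=17μC, V=8.50V), C2(3μF, Q=4μC, V=1.33V), C3(1μF, Q=6μC, V=6.00V)
Op 1: CLOSE 2-3: Q_total=10.00, C_total=4.00, V=2.50; Q2=7.50, Q3=2.50; dissipated=8.167
Op 2: CLOSE 1-2: Q_total=24.50, C_total=5.00, V=4.90; Q1=9.80, Q2=14.70; dissipated=21.600
Op 3: CLOSE 3-2: Q_total=17.20, C_total=4.00, V=4.30; Q3=4.30, Q2=12.90; dissipated=2.160
Total dissipated: 31.927 μJ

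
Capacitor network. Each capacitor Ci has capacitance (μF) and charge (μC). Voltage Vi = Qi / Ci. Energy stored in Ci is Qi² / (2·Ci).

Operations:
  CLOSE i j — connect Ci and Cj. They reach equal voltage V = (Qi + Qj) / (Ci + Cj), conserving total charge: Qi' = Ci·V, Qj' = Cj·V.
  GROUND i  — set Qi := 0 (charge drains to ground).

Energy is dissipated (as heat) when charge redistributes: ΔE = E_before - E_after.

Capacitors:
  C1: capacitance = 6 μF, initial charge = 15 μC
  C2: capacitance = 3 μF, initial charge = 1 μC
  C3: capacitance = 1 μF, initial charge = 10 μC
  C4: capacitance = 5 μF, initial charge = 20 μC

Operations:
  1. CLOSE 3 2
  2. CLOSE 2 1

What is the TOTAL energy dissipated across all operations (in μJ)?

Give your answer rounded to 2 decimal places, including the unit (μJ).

Answer: 35.10 μJ

Derivation:
Initial: C1(6μF, Q=15μC, V=2.50V), C2(3μF, Q=1μC, V=0.33V), C3(1μF, Q=10μC, V=10.00V), C4(5μF, Q=20μC, V=4.00V)
Op 1: CLOSE 3-2: Q_total=11.00, C_total=4.00, V=2.75; Q3=2.75, Q2=8.25; dissipated=35.042
Op 2: CLOSE 2-1: Q_total=23.25, C_total=9.00, V=2.58; Q2=7.75, Q1=15.50; dissipated=0.062
Total dissipated: 35.104 μJ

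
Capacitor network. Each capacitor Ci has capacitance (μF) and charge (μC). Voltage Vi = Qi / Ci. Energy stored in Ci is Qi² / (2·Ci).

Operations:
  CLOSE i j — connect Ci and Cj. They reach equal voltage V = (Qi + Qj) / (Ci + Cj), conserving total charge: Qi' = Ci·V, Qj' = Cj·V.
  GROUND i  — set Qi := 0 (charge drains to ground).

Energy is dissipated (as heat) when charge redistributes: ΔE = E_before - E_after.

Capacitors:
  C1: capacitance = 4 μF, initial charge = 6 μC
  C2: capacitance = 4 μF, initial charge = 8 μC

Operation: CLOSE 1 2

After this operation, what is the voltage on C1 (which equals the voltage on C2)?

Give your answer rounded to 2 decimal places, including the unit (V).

Answer: 1.75 V

Derivation:
Initial: C1(4μF, Q=6μC, V=1.50V), C2(4μF, Q=8μC, V=2.00V)
Op 1: CLOSE 1-2: Q_total=14.00, C_total=8.00, V=1.75; Q1=7.00, Q2=7.00; dissipated=0.250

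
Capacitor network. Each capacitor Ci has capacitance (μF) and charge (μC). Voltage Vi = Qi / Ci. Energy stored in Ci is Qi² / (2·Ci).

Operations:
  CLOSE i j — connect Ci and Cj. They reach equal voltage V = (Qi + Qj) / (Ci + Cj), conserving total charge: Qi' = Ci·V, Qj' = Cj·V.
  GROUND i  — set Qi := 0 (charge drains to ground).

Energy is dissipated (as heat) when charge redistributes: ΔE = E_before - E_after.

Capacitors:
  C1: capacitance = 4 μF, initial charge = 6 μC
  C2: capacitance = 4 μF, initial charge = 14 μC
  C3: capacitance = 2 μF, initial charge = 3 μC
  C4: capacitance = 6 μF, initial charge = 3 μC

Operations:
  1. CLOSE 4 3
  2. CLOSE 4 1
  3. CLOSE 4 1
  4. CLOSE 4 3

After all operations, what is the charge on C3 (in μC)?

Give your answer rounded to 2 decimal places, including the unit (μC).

Answer: 1.95 μC

Derivation:
Initial: C1(4μF, Q=6μC, V=1.50V), C2(4μF, Q=14μC, V=3.50V), C3(2μF, Q=3μC, V=1.50V), C4(6μF, Q=3μC, V=0.50V)
Op 1: CLOSE 4-3: Q_total=6.00, C_total=8.00, V=0.75; Q4=4.50, Q3=1.50; dissipated=0.750
Op 2: CLOSE 4-1: Q_total=10.50, C_total=10.00, V=1.05; Q4=6.30, Q1=4.20; dissipated=0.675
Op 3: CLOSE 4-1: Q_total=10.50, C_total=10.00, V=1.05; Q4=6.30, Q1=4.20; dissipated=0.000
Op 4: CLOSE 4-3: Q_total=7.80, C_total=8.00, V=0.97; Q4=5.85, Q3=1.95; dissipated=0.068
Final charges: Q1=4.20, Q2=14.00, Q3=1.95, Q4=5.85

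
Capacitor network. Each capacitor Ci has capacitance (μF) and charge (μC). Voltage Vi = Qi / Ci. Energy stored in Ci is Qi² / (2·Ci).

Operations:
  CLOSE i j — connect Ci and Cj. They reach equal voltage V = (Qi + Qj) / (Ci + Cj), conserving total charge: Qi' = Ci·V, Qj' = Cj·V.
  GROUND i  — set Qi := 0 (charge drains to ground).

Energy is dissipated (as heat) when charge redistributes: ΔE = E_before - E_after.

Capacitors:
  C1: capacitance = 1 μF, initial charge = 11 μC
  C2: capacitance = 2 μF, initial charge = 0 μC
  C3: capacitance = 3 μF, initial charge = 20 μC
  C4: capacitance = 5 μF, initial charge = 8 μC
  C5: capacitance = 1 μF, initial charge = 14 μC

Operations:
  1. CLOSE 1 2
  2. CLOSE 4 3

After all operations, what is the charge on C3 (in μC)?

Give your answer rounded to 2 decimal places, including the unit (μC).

Initial: C1(1μF, Q=11μC, V=11.00V), C2(2μF, Q=0μC, V=0.00V), C3(3μF, Q=20μC, V=6.67V), C4(5μF, Q=8μC, V=1.60V), C5(1μF, Q=14μC, V=14.00V)
Op 1: CLOSE 1-2: Q_total=11.00, C_total=3.00, V=3.67; Q1=3.67, Q2=7.33; dissipated=40.333
Op 2: CLOSE 4-3: Q_total=28.00, C_total=8.00, V=3.50; Q4=17.50, Q3=10.50; dissipated=24.067
Final charges: Q1=3.67, Q2=7.33, Q3=10.50, Q4=17.50, Q5=14.00

Answer: 10.50 μC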